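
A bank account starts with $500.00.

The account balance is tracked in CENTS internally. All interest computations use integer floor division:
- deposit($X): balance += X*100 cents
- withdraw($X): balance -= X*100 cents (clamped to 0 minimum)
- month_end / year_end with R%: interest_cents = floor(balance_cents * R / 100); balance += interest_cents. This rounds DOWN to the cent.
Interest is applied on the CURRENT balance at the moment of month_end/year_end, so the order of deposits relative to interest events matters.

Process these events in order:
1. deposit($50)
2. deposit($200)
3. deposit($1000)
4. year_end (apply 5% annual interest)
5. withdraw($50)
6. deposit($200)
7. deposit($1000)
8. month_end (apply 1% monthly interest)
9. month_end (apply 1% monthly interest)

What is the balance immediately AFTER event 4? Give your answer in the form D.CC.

After 1 (deposit($50)): balance=$550.00 total_interest=$0.00
After 2 (deposit($200)): balance=$750.00 total_interest=$0.00
After 3 (deposit($1000)): balance=$1750.00 total_interest=$0.00
After 4 (year_end (apply 5% annual interest)): balance=$1837.50 total_interest=$87.50

Answer: 1837.50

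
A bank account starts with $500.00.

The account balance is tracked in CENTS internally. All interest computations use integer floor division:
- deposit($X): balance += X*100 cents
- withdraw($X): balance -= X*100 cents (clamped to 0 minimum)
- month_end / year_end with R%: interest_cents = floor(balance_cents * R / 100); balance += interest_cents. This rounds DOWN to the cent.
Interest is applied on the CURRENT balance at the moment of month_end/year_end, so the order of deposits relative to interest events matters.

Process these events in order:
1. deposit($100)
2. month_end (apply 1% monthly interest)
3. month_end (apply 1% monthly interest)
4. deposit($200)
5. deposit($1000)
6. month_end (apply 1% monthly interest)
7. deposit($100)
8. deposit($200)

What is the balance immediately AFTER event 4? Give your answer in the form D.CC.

Answer: 812.06

Derivation:
After 1 (deposit($100)): balance=$600.00 total_interest=$0.00
After 2 (month_end (apply 1% monthly interest)): balance=$606.00 total_interest=$6.00
After 3 (month_end (apply 1% monthly interest)): balance=$612.06 total_interest=$12.06
After 4 (deposit($200)): balance=$812.06 total_interest=$12.06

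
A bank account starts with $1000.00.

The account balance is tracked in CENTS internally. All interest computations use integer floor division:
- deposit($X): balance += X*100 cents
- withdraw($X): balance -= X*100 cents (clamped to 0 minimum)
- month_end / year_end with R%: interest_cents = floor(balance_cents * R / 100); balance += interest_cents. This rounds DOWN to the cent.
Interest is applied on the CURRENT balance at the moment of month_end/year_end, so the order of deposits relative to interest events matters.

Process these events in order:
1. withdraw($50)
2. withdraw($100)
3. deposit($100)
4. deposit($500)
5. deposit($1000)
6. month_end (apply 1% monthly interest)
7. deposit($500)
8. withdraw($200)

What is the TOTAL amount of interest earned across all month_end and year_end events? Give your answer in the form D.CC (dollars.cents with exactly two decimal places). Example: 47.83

Answer: 24.50

Derivation:
After 1 (withdraw($50)): balance=$950.00 total_interest=$0.00
After 2 (withdraw($100)): balance=$850.00 total_interest=$0.00
After 3 (deposit($100)): balance=$950.00 total_interest=$0.00
After 4 (deposit($500)): balance=$1450.00 total_interest=$0.00
After 5 (deposit($1000)): balance=$2450.00 total_interest=$0.00
After 6 (month_end (apply 1% monthly interest)): balance=$2474.50 total_interest=$24.50
After 7 (deposit($500)): balance=$2974.50 total_interest=$24.50
After 8 (withdraw($200)): balance=$2774.50 total_interest=$24.50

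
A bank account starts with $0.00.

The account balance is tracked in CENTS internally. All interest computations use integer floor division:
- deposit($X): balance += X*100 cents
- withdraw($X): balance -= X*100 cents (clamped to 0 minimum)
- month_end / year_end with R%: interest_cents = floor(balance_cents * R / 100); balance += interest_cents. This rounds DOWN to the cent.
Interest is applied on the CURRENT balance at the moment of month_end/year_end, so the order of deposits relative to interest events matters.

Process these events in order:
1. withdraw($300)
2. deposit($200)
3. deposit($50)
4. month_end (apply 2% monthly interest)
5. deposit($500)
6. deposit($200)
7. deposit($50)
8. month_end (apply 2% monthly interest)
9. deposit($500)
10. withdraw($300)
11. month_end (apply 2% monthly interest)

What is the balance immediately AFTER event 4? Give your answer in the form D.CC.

Answer: 255.00

Derivation:
After 1 (withdraw($300)): balance=$0.00 total_interest=$0.00
After 2 (deposit($200)): balance=$200.00 total_interest=$0.00
After 3 (deposit($50)): balance=$250.00 total_interest=$0.00
After 4 (month_end (apply 2% monthly interest)): balance=$255.00 total_interest=$5.00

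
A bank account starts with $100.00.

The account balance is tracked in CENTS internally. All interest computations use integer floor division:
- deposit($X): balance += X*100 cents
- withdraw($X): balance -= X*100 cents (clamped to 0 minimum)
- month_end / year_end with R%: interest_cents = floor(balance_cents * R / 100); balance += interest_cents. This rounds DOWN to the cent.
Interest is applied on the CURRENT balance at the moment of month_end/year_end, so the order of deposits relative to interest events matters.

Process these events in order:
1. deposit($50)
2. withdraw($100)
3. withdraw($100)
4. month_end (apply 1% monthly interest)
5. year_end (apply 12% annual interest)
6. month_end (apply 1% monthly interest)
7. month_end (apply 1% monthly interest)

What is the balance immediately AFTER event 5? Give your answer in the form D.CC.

After 1 (deposit($50)): balance=$150.00 total_interest=$0.00
After 2 (withdraw($100)): balance=$50.00 total_interest=$0.00
After 3 (withdraw($100)): balance=$0.00 total_interest=$0.00
After 4 (month_end (apply 1% monthly interest)): balance=$0.00 total_interest=$0.00
After 5 (year_end (apply 12% annual interest)): balance=$0.00 total_interest=$0.00

Answer: 0.00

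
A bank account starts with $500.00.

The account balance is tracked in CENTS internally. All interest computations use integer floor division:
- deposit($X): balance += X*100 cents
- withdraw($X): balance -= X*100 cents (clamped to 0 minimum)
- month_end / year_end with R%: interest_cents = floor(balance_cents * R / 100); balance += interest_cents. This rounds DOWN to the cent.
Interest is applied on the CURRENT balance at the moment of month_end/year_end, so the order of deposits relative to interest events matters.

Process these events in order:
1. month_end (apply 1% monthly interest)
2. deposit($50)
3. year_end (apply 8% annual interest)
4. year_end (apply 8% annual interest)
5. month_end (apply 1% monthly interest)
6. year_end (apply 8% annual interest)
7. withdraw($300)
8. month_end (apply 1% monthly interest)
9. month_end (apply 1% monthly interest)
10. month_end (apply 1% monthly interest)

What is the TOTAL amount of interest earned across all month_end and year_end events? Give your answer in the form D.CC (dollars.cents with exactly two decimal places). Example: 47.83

Answer: 168.42

Derivation:
After 1 (month_end (apply 1% monthly interest)): balance=$505.00 total_interest=$5.00
After 2 (deposit($50)): balance=$555.00 total_interest=$5.00
After 3 (year_end (apply 8% annual interest)): balance=$599.40 total_interest=$49.40
After 4 (year_end (apply 8% annual interest)): balance=$647.35 total_interest=$97.35
After 5 (month_end (apply 1% monthly interest)): balance=$653.82 total_interest=$103.82
After 6 (year_end (apply 8% annual interest)): balance=$706.12 total_interest=$156.12
After 7 (withdraw($300)): balance=$406.12 total_interest=$156.12
After 8 (month_end (apply 1% monthly interest)): balance=$410.18 total_interest=$160.18
After 9 (month_end (apply 1% monthly interest)): balance=$414.28 total_interest=$164.28
After 10 (month_end (apply 1% monthly interest)): balance=$418.42 total_interest=$168.42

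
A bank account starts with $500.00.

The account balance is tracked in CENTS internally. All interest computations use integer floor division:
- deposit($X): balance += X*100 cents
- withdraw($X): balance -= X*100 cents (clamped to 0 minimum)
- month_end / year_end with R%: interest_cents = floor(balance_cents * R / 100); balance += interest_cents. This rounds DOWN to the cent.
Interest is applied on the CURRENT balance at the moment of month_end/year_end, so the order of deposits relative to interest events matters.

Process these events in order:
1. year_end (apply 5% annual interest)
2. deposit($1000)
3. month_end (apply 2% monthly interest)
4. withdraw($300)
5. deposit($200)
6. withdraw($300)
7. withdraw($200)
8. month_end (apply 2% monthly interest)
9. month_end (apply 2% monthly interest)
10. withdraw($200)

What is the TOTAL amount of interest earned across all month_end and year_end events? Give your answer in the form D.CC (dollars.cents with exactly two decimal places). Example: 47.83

Answer: 94.10

Derivation:
After 1 (year_end (apply 5% annual interest)): balance=$525.00 total_interest=$25.00
After 2 (deposit($1000)): balance=$1525.00 total_interest=$25.00
After 3 (month_end (apply 2% monthly interest)): balance=$1555.50 total_interest=$55.50
After 4 (withdraw($300)): balance=$1255.50 total_interest=$55.50
After 5 (deposit($200)): balance=$1455.50 total_interest=$55.50
After 6 (withdraw($300)): balance=$1155.50 total_interest=$55.50
After 7 (withdraw($200)): balance=$955.50 total_interest=$55.50
After 8 (month_end (apply 2% monthly interest)): balance=$974.61 total_interest=$74.61
After 9 (month_end (apply 2% monthly interest)): balance=$994.10 total_interest=$94.10
After 10 (withdraw($200)): balance=$794.10 total_interest=$94.10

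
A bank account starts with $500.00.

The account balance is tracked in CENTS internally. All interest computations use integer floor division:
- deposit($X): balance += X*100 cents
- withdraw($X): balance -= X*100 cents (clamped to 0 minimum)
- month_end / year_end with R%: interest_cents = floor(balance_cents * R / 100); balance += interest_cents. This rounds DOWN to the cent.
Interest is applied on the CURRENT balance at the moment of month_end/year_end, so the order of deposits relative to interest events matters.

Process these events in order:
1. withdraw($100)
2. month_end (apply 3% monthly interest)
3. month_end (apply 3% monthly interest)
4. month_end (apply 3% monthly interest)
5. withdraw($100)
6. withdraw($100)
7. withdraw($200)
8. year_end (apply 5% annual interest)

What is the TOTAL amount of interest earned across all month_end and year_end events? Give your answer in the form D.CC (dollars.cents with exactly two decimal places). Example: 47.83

Answer: 38.94

Derivation:
After 1 (withdraw($100)): balance=$400.00 total_interest=$0.00
After 2 (month_end (apply 3% monthly interest)): balance=$412.00 total_interest=$12.00
After 3 (month_end (apply 3% monthly interest)): balance=$424.36 total_interest=$24.36
After 4 (month_end (apply 3% monthly interest)): balance=$437.09 total_interest=$37.09
After 5 (withdraw($100)): balance=$337.09 total_interest=$37.09
After 6 (withdraw($100)): balance=$237.09 total_interest=$37.09
After 7 (withdraw($200)): balance=$37.09 total_interest=$37.09
After 8 (year_end (apply 5% annual interest)): balance=$38.94 total_interest=$38.94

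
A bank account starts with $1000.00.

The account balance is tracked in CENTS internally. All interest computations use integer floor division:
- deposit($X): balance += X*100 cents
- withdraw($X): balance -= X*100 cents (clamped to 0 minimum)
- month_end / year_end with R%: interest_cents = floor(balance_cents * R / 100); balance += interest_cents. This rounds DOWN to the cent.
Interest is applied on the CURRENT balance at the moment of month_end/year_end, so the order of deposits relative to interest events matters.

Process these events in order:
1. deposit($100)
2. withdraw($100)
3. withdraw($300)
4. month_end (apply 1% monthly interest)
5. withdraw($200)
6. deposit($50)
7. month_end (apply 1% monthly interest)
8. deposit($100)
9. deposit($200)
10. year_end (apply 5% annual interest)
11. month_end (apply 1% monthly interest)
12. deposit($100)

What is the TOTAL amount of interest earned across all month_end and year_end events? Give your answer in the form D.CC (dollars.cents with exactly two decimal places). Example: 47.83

After 1 (deposit($100)): balance=$1100.00 total_interest=$0.00
After 2 (withdraw($100)): balance=$1000.00 total_interest=$0.00
After 3 (withdraw($300)): balance=$700.00 total_interest=$0.00
After 4 (month_end (apply 1% monthly interest)): balance=$707.00 total_interest=$7.00
After 5 (withdraw($200)): balance=$507.00 total_interest=$7.00
After 6 (deposit($50)): balance=$557.00 total_interest=$7.00
After 7 (month_end (apply 1% monthly interest)): balance=$562.57 total_interest=$12.57
After 8 (deposit($100)): balance=$662.57 total_interest=$12.57
After 9 (deposit($200)): balance=$862.57 total_interest=$12.57
After 10 (year_end (apply 5% annual interest)): balance=$905.69 total_interest=$55.69
After 11 (month_end (apply 1% monthly interest)): balance=$914.74 total_interest=$64.74
After 12 (deposit($100)): balance=$1014.74 total_interest=$64.74

Answer: 64.74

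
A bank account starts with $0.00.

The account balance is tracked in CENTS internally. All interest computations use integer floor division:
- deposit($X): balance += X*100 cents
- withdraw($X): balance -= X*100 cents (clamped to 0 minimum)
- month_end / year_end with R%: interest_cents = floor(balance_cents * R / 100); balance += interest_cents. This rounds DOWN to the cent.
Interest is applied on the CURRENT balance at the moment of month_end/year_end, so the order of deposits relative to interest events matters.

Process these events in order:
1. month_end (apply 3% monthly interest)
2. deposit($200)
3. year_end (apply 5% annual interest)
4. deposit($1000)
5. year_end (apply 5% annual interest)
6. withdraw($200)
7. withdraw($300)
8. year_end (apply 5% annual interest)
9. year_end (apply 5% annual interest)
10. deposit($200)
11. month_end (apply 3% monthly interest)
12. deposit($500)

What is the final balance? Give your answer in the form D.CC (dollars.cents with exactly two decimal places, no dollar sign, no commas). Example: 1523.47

After 1 (month_end (apply 3% monthly interest)): balance=$0.00 total_interest=$0.00
After 2 (deposit($200)): balance=$200.00 total_interest=$0.00
After 3 (year_end (apply 5% annual interest)): balance=$210.00 total_interest=$10.00
After 4 (deposit($1000)): balance=$1210.00 total_interest=$10.00
After 5 (year_end (apply 5% annual interest)): balance=$1270.50 total_interest=$70.50
After 6 (withdraw($200)): balance=$1070.50 total_interest=$70.50
After 7 (withdraw($300)): balance=$770.50 total_interest=$70.50
After 8 (year_end (apply 5% annual interest)): balance=$809.02 total_interest=$109.02
After 9 (year_end (apply 5% annual interest)): balance=$849.47 total_interest=$149.47
After 10 (deposit($200)): balance=$1049.47 total_interest=$149.47
After 11 (month_end (apply 3% monthly interest)): balance=$1080.95 total_interest=$180.95
After 12 (deposit($500)): balance=$1580.95 total_interest=$180.95

Answer: 1580.95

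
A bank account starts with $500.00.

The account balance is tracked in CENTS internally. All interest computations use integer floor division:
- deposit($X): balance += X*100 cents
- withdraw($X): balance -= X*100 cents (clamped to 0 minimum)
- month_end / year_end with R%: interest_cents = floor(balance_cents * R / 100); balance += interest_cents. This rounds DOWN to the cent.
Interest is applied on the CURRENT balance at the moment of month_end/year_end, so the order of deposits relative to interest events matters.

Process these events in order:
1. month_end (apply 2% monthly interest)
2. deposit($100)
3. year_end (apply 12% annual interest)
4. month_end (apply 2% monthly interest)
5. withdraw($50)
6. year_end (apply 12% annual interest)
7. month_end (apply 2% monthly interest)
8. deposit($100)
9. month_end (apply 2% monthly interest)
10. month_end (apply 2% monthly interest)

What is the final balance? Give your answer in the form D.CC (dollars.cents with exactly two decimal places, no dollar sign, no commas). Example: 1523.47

After 1 (month_end (apply 2% monthly interest)): balance=$510.00 total_interest=$10.00
After 2 (deposit($100)): balance=$610.00 total_interest=$10.00
After 3 (year_end (apply 12% annual interest)): balance=$683.20 total_interest=$83.20
After 4 (month_end (apply 2% monthly interest)): balance=$696.86 total_interest=$96.86
After 5 (withdraw($50)): balance=$646.86 total_interest=$96.86
After 6 (year_end (apply 12% annual interest)): balance=$724.48 total_interest=$174.48
After 7 (month_end (apply 2% monthly interest)): balance=$738.96 total_interest=$188.96
After 8 (deposit($100)): balance=$838.96 total_interest=$188.96
After 9 (month_end (apply 2% monthly interest)): balance=$855.73 total_interest=$205.73
After 10 (month_end (apply 2% monthly interest)): balance=$872.84 total_interest=$222.84

Answer: 872.84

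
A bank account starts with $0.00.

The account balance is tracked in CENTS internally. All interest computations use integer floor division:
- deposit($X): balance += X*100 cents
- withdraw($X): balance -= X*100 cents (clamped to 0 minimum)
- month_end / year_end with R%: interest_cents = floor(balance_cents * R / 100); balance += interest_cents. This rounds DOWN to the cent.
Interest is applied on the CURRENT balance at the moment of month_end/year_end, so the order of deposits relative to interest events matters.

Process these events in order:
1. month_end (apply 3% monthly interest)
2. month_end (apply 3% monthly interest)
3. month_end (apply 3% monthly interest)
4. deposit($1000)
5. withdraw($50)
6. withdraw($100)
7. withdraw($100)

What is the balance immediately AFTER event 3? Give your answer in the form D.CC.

Answer: 0.00

Derivation:
After 1 (month_end (apply 3% monthly interest)): balance=$0.00 total_interest=$0.00
After 2 (month_end (apply 3% monthly interest)): balance=$0.00 total_interest=$0.00
After 3 (month_end (apply 3% monthly interest)): balance=$0.00 total_interest=$0.00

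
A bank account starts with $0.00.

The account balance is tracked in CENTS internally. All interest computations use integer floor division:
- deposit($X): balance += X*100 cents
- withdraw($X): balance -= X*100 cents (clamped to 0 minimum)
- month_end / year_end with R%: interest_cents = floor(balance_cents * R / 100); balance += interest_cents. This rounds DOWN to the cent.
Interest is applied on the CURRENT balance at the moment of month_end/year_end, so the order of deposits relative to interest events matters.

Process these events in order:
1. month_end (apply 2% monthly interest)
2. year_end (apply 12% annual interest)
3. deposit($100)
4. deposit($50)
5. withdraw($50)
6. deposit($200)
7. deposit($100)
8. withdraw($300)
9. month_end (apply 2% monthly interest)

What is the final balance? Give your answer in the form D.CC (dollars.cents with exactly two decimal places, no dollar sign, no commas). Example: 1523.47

After 1 (month_end (apply 2% monthly interest)): balance=$0.00 total_interest=$0.00
After 2 (year_end (apply 12% annual interest)): balance=$0.00 total_interest=$0.00
After 3 (deposit($100)): balance=$100.00 total_interest=$0.00
After 4 (deposit($50)): balance=$150.00 total_interest=$0.00
After 5 (withdraw($50)): balance=$100.00 total_interest=$0.00
After 6 (deposit($200)): balance=$300.00 total_interest=$0.00
After 7 (deposit($100)): balance=$400.00 total_interest=$0.00
After 8 (withdraw($300)): balance=$100.00 total_interest=$0.00
After 9 (month_end (apply 2% monthly interest)): balance=$102.00 total_interest=$2.00

Answer: 102.00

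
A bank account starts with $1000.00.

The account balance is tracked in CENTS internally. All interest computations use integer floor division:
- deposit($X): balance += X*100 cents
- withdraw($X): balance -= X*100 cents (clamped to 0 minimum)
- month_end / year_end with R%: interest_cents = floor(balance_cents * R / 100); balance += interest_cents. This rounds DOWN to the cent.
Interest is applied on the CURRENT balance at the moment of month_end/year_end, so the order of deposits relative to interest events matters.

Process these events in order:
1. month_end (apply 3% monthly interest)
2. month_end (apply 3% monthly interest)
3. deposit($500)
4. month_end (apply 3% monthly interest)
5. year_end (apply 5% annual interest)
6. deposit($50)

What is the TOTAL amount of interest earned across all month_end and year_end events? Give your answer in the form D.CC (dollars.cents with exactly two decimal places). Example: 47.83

Answer: 188.10

Derivation:
After 1 (month_end (apply 3% monthly interest)): balance=$1030.00 total_interest=$30.00
After 2 (month_end (apply 3% monthly interest)): balance=$1060.90 total_interest=$60.90
After 3 (deposit($500)): balance=$1560.90 total_interest=$60.90
After 4 (month_end (apply 3% monthly interest)): balance=$1607.72 total_interest=$107.72
After 5 (year_end (apply 5% annual interest)): balance=$1688.10 total_interest=$188.10
After 6 (deposit($50)): balance=$1738.10 total_interest=$188.10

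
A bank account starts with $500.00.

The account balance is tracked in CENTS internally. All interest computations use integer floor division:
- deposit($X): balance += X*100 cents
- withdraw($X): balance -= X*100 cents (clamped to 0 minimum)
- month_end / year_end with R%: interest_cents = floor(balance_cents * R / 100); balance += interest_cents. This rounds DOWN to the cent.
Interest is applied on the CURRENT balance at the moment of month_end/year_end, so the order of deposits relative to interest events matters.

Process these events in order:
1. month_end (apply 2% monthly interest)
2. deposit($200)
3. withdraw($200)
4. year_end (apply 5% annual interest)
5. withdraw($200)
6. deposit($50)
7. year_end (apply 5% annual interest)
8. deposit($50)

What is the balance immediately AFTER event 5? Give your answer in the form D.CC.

After 1 (month_end (apply 2% monthly interest)): balance=$510.00 total_interest=$10.00
After 2 (deposit($200)): balance=$710.00 total_interest=$10.00
After 3 (withdraw($200)): balance=$510.00 total_interest=$10.00
After 4 (year_end (apply 5% annual interest)): balance=$535.50 total_interest=$35.50
After 5 (withdraw($200)): balance=$335.50 total_interest=$35.50

Answer: 335.50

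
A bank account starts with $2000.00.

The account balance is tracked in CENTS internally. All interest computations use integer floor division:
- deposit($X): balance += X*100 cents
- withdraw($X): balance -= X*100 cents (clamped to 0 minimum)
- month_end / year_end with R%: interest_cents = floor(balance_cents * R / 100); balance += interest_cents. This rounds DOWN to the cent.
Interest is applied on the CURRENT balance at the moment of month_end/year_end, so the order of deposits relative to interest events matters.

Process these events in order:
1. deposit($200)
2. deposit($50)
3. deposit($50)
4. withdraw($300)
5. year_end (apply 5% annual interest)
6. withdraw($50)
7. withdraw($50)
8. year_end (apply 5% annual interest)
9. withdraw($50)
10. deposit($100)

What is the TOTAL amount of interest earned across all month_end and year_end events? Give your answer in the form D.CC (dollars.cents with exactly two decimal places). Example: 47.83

After 1 (deposit($200)): balance=$2200.00 total_interest=$0.00
After 2 (deposit($50)): balance=$2250.00 total_interest=$0.00
After 3 (deposit($50)): balance=$2300.00 total_interest=$0.00
After 4 (withdraw($300)): balance=$2000.00 total_interest=$0.00
After 5 (year_end (apply 5% annual interest)): balance=$2100.00 total_interest=$100.00
After 6 (withdraw($50)): balance=$2050.00 total_interest=$100.00
After 7 (withdraw($50)): balance=$2000.00 total_interest=$100.00
After 8 (year_end (apply 5% annual interest)): balance=$2100.00 total_interest=$200.00
After 9 (withdraw($50)): balance=$2050.00 total_interest=$200.00
After 10 (deposit($100)): balance=$2150.00 total_interest=$200.00

Answer: 200.00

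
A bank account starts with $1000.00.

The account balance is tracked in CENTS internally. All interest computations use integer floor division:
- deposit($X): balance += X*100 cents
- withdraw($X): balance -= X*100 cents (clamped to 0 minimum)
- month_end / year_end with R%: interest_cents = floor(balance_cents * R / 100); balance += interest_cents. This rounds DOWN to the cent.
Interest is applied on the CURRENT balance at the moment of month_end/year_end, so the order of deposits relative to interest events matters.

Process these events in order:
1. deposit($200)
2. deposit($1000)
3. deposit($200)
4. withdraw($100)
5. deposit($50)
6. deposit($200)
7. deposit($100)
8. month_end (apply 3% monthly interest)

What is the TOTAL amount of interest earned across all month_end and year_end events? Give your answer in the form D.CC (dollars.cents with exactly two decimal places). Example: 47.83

After 1 (deposit($200)): balance=$1200.00 total_interest=$0.00
After 2 (deposit($1000)): balance=$2200.00 total_interest=$0.00
After 3 (deposit($200)): balance=$2400.00 total_interest=$0.00
After 4 (withdraw($100)): balance=$2300.00 total_interest=$0.00
After 5 (deposit($50)): balance=$2350.00 total_interest=$0.00
After 6 (deposit($200)): balance=$2550.00 total_interest=$0.00
After 7 (deposit($100)): balance=$2650.00 total_interest=$0.00
After 8 (month_end (apply 3% monthly interest)): balance=$2729.50 total_interest=$79.50

Answer: 79.50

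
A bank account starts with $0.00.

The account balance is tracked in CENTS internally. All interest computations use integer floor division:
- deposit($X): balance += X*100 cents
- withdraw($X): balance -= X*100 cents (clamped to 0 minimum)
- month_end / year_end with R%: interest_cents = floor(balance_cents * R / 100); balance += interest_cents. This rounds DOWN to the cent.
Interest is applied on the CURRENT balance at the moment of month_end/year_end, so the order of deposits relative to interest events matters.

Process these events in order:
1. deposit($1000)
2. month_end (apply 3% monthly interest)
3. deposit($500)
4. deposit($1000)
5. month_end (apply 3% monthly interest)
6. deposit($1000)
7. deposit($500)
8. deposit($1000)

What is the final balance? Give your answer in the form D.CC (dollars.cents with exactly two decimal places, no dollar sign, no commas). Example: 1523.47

After 1 (deposit($1000)): balance=$1000.00 total_interest=$0.00
After 2 (month_end (apply 3% monthly interest)): balance=$1030.00 total_interest=$30.00
After 3 (deposit($500)): balance=$1530.00 total_interest=$30.00
After 4 (deposit($1000)): balance=$2530.00 total_interest=$30.00
After 5 (month_end (apply 3% monthly interest)): balance=$2605.90 total_interest=$105.90
After 6 (deposit($1000)): balance=$3605.90 total_interest=$105.90
After 7 (deposit($500)): balance=$4105.90 total_interest=$105.90
After 8 (deposit($1000)): balance=$5105.90 total_interest=$105.90

Answer: 5105.90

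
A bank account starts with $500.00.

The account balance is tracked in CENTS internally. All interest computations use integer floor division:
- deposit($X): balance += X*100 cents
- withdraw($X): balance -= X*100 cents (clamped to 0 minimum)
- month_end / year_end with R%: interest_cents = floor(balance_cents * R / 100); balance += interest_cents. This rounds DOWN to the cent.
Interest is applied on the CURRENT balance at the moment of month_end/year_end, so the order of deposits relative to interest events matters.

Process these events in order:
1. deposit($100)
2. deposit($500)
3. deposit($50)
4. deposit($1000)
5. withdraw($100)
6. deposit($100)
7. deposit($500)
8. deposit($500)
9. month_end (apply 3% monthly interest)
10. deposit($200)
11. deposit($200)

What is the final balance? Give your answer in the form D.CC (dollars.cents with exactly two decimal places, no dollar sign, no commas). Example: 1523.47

After 1 (deposit($100)): balance=$600.00 total_interest=$0.00
After 2 (deposit($500)): balance=$1100.00 total_interest=$0.00
After 3 (deposit($50)): balance=$1150.00 total_interest=$0.00
After 4 (deposit($1000)): balance=$2150.00 total_interest=$0.00
After 5 (withdraw($100)): balance=$2050.00 total_interest=$0.00
After 6 (deposit($100)): balance=$2150.00 total_interest=$0.00
After 7 (deposit($500)): balance=$2650.00 total_interest=$0.00
After 8 (deposit($500)): balance=$3150.00 total_interest=$0.00
After 9 (month_end (apply 3% monthly interest)): balance=$3244.50 total_interest=$94.50
After 10 (deposit($200)): balance=$3444.50 total_interest=$94.50
After 11 (deposit($200)): balance=$3644.50 total_interest=$94.50

Answer: 3644.50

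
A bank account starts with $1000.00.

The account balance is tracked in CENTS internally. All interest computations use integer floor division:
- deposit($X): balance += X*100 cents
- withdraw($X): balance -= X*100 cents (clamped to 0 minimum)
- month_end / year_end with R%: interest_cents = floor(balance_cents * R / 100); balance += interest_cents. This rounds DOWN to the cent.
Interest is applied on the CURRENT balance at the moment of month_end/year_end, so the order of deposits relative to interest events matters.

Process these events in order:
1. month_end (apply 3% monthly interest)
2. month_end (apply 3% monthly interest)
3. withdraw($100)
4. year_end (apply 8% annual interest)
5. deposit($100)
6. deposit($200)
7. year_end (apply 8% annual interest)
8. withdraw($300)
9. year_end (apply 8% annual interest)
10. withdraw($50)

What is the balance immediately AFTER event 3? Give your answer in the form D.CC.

Answer: 960.90

Derivation:
After 1 (month_end (apply 3% monthly interest)): balance=$1030.00 total_interest=$30.00
After 2 (month_end (apply 3% monthly interest)): balance=$1060.90 total_interest=$60.90
After 3 (withdraw($100)): balance=$960.90 total_interest=$60.90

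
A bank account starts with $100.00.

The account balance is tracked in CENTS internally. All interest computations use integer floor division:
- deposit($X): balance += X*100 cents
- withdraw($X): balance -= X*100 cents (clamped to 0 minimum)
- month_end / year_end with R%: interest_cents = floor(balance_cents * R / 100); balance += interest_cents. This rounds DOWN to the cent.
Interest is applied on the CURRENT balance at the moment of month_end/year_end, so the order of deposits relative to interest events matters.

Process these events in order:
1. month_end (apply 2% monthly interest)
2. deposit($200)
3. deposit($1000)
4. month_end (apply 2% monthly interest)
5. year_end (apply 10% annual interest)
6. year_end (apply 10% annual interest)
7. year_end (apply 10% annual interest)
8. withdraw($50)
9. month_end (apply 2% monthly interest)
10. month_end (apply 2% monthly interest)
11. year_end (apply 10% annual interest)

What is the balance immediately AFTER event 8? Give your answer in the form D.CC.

Answer: 1717.61

Derivation:
After 1 (month_end (apply 2% monthly interest)): balance=$102.00 total_interest=$2.00
After 2 (deposit($200)): balance=$302.00 total_interest=$2.00
After 3 (deposit($1000)): balance=$1302.00 total_interest=$2.00
After 4 (month_end (apply 2% monthly interest)): balance=$1328.04 total_interest=$28.04
After 5 (year_end (apply 10% annual interest)): balance=$1460.84 total_interest=$160.84
After 6 (year_end (apply 10% annual interest)): balance=$1606.92 total_interest=$306.92
After 7 (year_end (apply 10% annual interest)): balance=$1767.61 total_interest=$467.61
After 8 (withdraw($50)): balance=$1717.61 total_interest=$467.61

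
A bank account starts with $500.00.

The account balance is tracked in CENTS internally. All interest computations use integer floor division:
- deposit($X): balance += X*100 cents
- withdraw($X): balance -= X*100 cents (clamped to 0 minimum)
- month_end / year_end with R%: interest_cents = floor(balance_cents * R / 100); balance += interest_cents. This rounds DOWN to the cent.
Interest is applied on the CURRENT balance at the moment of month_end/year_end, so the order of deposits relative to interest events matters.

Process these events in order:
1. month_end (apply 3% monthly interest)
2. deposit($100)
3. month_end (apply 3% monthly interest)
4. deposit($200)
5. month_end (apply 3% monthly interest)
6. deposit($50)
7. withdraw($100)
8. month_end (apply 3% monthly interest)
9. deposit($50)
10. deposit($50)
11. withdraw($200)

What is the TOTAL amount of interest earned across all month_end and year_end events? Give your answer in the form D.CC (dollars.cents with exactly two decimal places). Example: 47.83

After 1 (month_end (apply 3% monthly interest)): balance=$515.00 total_interest=$15.00
After 2 (deposit($100)): balance=$615.00 total_interest=$15.00
After 3 (month_end (apply 3% monthly interest)): balance=$633.45 total_interest=$33.45
After 4 (deposit($200)): balance=$833.45 total_interest=$33.45
After 5 (month_end (apply 3% monthly interest)): balance=$858.45 total_interest=$58.45
After 6 (deposit($50)): balance=$908.45 total_interest=$58.45
After 7 (withdraw($100)): balance=$808.45 total_interest=$58.45
After 8 (month_end (apply 3% monthly interest)): balance=$832.70 total_interest=$82.70
After 9 (deposit($50)): balance=$882.70 total_interest=$82.70
After 10 (deposit($50)): balance=$932.70 total_interest=$82.70
After 11 (withdraw($200)): balance=$732.70 total_interest=$82.70

Answer: 82.70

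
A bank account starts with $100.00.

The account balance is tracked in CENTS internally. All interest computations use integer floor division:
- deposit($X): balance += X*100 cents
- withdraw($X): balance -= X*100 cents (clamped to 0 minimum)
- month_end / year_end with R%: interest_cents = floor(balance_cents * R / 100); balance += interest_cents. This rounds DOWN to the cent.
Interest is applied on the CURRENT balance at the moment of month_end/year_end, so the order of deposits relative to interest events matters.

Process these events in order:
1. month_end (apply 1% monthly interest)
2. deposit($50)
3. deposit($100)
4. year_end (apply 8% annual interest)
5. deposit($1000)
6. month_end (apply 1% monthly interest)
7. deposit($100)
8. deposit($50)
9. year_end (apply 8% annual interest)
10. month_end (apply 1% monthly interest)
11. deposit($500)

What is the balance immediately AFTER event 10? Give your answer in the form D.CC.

After 1 (month_end (apply 1% monthly interest)): balance=$101.00 total_interest=$1.00
After 2 (deposit($50)): balance=$151.00 total_interest=$1.00
After 3 (deposit($100)): balance=$251.00 total_interest=$1.00
After 4 (year_end (apply 8% annual interest)): balance=$271.08 total_interest=$21.08
After 5 (deposit($1000)): balance=$1271.08 total_interest=$21.08
After 6 (month_end (apply 1% monthly interest)): balance=$1283.79 total_interest=$33.79
After 7 (deposit($100)): balance=$1383.79 total_interest=$33.79
After 8 (deposit($50)): balance=$1433.79 total_interest=$33.79
After 9 (year_end (apply 8% annual interest)): balance=$1548.49 total_interest=$148.49
After 10 (month_end (apply 1% monthly interest)): balance=$1563.97 total_interest=$163.97

Answer: 1563.97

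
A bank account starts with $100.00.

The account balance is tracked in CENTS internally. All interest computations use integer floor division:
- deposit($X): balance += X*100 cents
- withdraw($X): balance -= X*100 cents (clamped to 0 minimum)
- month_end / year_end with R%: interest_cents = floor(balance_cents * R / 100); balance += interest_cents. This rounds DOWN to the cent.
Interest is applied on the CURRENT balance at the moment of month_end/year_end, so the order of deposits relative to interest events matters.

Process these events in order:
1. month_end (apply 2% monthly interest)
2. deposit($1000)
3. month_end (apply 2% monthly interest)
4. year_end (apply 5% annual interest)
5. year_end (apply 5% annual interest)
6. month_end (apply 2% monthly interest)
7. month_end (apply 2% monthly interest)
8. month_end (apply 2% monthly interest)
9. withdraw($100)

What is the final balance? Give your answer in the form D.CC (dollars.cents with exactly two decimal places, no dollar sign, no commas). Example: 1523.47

Answer: 1215.09

Derivation:
After 1 (month_end (apply 2% monthly interest)): balance=$102.00 total_interest=$2.00
After 2 (deposit($1000)): balance=$1102.00 total_interest=$2.00
After 3 (month_end (apply 2% monthly interest)): balance=$1124.04 total_interest=$24.04
After 4 (year_end (apply 5% annual interest)): balance=$1180.24 total_interest=$80.24
After 5 (year_end (apply 5% annual interest)): balance=$1239.25 total_interest=$139.25
After 6 (month_end (apply 2% monthly interest)): balance=$1264.03 total_interest=$164.03
After 7 (month_end (apply 2% monthly interest)): balance=$1289.31 total_interest=$189.31
After 8 (month_end (apply 2% monthly interest)): balance=$1315.09 total_interest=$215.09
After 9 (withdraw($100)): balance=$1215.09 total_interest=$215.09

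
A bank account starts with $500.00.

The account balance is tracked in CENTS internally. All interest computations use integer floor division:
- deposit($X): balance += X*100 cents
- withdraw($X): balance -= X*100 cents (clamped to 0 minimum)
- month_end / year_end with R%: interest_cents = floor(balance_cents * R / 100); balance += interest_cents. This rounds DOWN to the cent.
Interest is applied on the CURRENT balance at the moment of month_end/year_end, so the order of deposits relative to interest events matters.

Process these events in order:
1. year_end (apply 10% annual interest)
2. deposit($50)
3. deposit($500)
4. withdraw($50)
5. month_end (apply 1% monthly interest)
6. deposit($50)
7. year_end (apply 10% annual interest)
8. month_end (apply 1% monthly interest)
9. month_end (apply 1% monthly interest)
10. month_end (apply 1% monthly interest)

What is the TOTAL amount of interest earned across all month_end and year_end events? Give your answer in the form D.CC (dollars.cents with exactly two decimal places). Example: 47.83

After 1 (year_end (apply 10% annual interest)): balance=$550.00 total_interest=$50.00
After 2 (deposit($50)): balance=$600.00 total_interest=$50.00
After 3 (deposit($500)): balance=$1100.00 total_interest=$50.00
After 4 (withdraw($50)): balance=$1050.00 total_interest=$50.00
After 5 (month_end (apply 1% monthly interest)): balance=$1060.50 total_interest=$60.50
After 6 (deposit($50)): balance=$1110.50 total_interest=$60.50
After 7 (year_end (apply 10% annual interest)): balance=$1221.55 total_interest=$171.55
After 8 (month_end (apply 1% monthly interest)): balance=$1233.76 total_interest=$183.76
After 9 (month_end (apply 1% monthly interest)): balance=$1246.09 total_interest=$196.09
After 10 (month_end (apply 1% monthly interest)): balance=$1258.55 total_interest=$208.55

Answer: 208.55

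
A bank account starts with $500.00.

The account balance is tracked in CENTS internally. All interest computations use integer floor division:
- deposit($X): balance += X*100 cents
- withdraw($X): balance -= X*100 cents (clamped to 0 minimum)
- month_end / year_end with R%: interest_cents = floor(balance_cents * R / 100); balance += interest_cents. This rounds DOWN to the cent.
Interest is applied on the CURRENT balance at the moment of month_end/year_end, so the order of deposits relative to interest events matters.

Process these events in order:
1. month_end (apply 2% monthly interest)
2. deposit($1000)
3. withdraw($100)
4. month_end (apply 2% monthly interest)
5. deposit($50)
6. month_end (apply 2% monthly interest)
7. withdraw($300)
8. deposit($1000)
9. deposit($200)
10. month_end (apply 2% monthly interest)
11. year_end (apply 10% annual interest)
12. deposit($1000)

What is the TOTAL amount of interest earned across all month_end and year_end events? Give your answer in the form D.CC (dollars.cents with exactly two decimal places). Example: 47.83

After 1 (month_end (apply 2% monthly interest)): balance=$510.00 total_interest=$10.00
After 2 (deposit($1000)): balance=$1510.00 total_interest=$10.00
After 3 (withdraw($100)): balance=$1410.00 total_interest=$10.00
After 4 (month_end (apply 2% monthly interest)): balance=$1438.20 total_interest=$38.20
After 5 (deposit($50)): balance=$1488.20 total_interest=$38.20
After 6 (month_end (apply 2% monthly interest)): balance=$1517.96 total_interest=$67.96
After 7 (withdraw($300)): balance=$1217.96 total_interest=$67.96
After 8 (deposit($1000)): balance=$2217.96 total_interest=$67.96
After 9 (deposit($200)): balance=$2417.96 total_interest=$67.96
After 10 (month_end (apply 2% monthly interest)): balance=$2466.31 total_interest=$116.31
After 11 (year_end (apply 10% annual interest)): balance=$2712.94 total_interest=$362.94
After 12 (deposit($1000)): balance=$3712.94 total_interest=$362.94

Answer: 362.94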